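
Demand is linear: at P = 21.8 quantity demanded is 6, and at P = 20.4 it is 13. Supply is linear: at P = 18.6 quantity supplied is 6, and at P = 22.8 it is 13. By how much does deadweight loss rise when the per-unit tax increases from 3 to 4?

4.375

Demand slope = (20.4 − 21.8)/(13 − 6) = −0.2, so P = 23 − 0.2Q.
Supply slope = (22.8 − 18.6)/(13 − 6) = 0.6, so P = 15 + 0.6Q.
Competitive equilibrium: 23 − 0.2Q = 15 + 0.6Q → Q* = 10, P* = 21.
For a per-unit tax t: ΔQ = t/0.8, so DWL = ½·t·(t/0.8) = t²/1.6.
At t = 3: DWL = 5.625. At t = 4: DWL = 10.
Increase = 10 − 5.625 = 4.375.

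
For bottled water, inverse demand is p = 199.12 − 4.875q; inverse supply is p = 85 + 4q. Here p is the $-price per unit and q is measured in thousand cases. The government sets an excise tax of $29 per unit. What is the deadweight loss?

Competitive equilibrium: 199.12 − 4.875q = 85 + 4q → q* = 12.8586, p* = 136.4344.
With the tax, the buyer price exceeds the seller price by 29: (199.12 − 4.875q) − (85 + 4q) = 29 → q' = 9.591.
Δq = 12.8586 − 9.591 = 3.2676; the wedge equals the tax, 29.
The triangle = ½ × 3.2676 × 29 = $47.38 thousand.

$47.38 thousand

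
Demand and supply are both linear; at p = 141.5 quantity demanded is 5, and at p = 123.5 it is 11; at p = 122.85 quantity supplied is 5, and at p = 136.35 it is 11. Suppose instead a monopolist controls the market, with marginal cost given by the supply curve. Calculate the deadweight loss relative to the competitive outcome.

Demand slope = (123.5 − 141.5)/(11 − 5) = −3, so p = 156.5 − 3q.
Supply slope = (136.35 − 122.85)/(11 − 5) = 2.25, so p = 111.6 + 2.25q.
Competitive equilibrium: 156.5 − 3q = 111.6 + 2.25q → q* = 8.5524, p* = 130.8429.
Marginal revenue: MR = 156.5 − 6q. Set MR = MC: 156.5 − 6q = 111.6 + 2.25q → q_m = 5.4424.
Price p_m = 156.5 − 3·5.4424 = 140.1728; MC(q_m) = 111.6 + 2.25·5.4424 = 123.8454.
Competitive q* = 8.5524, so Δq = 3.11; wedge = 140.1728 − 123.8454 = 16.3274.
DWL = ½ × 3.11 × 16.3274 = 25.39.

25.39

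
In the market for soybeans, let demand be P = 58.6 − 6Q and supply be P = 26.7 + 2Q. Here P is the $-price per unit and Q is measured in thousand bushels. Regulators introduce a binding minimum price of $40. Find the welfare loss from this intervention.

$3.15 thousand

Competitive equilibrium: 58.6 − 6Q = 26.7 + 2Q → Q* = 3.9875, P* = 34.675.
At the floor P = 40, quantity demanded = (58.6 − 40)/6 = 3.1.
Sellers' marginal cost at Q' = 3.1: 26.7 + 2·3.1 = 32.9.
ΔQ = 3.9875 − 3.1 = 0.8875; wedge = 40 − 32.9 = 7.1.
DWL = ½ × 0.8875 × 7.1 = $3.15 thousand.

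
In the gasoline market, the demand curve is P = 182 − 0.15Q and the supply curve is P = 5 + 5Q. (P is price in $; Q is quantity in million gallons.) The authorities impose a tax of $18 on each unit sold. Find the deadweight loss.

Competitive equilibrium: 182 − 0.15Q = 5 + 5Q → Q* = 34.3689, P* = 176.8447.
With the tax, the buyer price exceeds the seller price by 18: (182 − 0.15Q) − (5 + 5Q) = 18 → Q' = 30.8738.
ΔQ = 34.3689 − 30.8738 = 3.4951; the wedge equals the tax, 18.
The triangle = ½ × 3.4951 × 18 = $31.46 million.

$31.46 million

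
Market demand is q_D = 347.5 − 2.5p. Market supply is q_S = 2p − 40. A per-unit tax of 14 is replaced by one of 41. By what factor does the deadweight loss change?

In inverse form: demand p = 139 − 0.4q, supply p = 20 + 0.5q.
Competitive equilibrium: 139 − 0.4q = 20 + 0.5q → q* = 132.2222, p* = 86.1111.
For a per-unit tax t: Δq = t/0.9, so DWL = ½·t·(t/0.9) = t²/1.8.
At t = 14: DWL = 108.889. At t = 41: DWL = 933.889.
Ratio = (41/14)² = 8.577.

8.577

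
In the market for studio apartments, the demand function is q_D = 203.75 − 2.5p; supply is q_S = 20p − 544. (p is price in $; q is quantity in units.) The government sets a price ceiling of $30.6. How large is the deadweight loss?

$624.10

In inverse form: demand p = 81.5 − 0.4q, supply p = 27.2 + 0.05q.
Competitive equilibrium: 81.5 − 0.4q = 27.2 + 0.05q → q* = 120.6667, p* = 33.2333.
At the ceiling p = 30.6, quantity supplied = (30.6 − 27.2)/0.05 = 68.
Willingness to pay at q' = 68: 81.5 − 0.4·68 = 54.3.
Δq = 120.6667 − 68 = 52.6667; wedge = 54.3 − 30.6 = 23.7.
Deadweight loss = ½ × 52.6667 × 23.7 = $624.10.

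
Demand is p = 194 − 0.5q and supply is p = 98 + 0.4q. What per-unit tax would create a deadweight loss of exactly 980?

Competitive equilibrium: 194 − 0.5q = 98 + 0.4q → q* = 106.6667, p* = 140.6667.
A tax t gives Δq = t/0.9 and wedge t, so DWL = t²/1.8.
t²/1.8 = 980 → t² = 1764 → t = 42.

42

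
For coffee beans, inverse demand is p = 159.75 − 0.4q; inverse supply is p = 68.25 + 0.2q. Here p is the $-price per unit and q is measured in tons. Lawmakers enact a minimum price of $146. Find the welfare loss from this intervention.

Competitive equilibrium: 159.75 − 0.4q = 68.25 + 0.2q → q* = 152.5, p* = 98.75.
At the floor p = 146, quantity demanded = (159.75 − 146)/0.4 = 34.375.
Sellers' marginal cost at q' = 34.375: 68.25 + 0.2·34.375 = 75.125.
Δq = 152.5 − 34.375 = 118.125; wedge = 146 − 75.125 = 70.875.
DWL = ½ × 118.125 × 70.875 = $4186.05.

$4186.05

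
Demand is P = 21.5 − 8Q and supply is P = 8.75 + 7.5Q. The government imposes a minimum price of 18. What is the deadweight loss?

1.15

Competitive equilibrium: 21.5 − 8Q = 8.75 + 7.5Q → Q* = 0.8226, P* = 14.9194.
At the floor P = 18, quantity demanded = (21.5 − 18)/8 = 0.4375.
Sellers' marginal cost at Q' = 0.4375: 8.75 + 7.5·0.4375 = 12.0313.
ΔQ = 0.8226 − 0.4375 = 0.3851; wedge = 18 − 12.0313 = 5.9687.
The triangle = ½ × 0.3851 × 5.9687 = 1.15.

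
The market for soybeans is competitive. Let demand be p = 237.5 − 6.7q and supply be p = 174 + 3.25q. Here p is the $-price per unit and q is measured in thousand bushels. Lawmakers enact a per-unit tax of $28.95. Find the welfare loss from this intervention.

$42.12 thousand

Competitive equilibrium: 237.5 − 6.7q = 174 + 3.25q → q* = 6.3819, p* = 194.7412.
With the tax, the buyer price exceeds the seller price by 28.95: (237.5 − 6.7q) − (174 + 3.25q) = 28.95 → q' = 3.4724.
Δq = 6.3819 − 3.4724 = 2.9095; the wedge equals the tax, 28.95.
DWL = ½ × 2.9095 × 28.95 = $42.12 thousand.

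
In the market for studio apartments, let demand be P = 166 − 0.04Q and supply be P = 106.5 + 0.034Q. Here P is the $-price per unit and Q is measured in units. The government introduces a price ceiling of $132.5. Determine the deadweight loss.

Competitive equilibrium: 166 − 0.04Q = 106.5 + 0.034Q → Q* = 804.0541, P* = 133.8378.
At the ceiling P = 132.5, quantity supplied = (132.5 − 106.5)/0.034 = 764.7059.
Willingness to pay at Q' = 764.7059: 166 − 0.04·764.7059 = 135.4118.
ΔQ = 804.0541 − 764.7059 = 39.3482; wedge = 135.4118 − 132.5 = 2.9118.
Welfare loss = ½ × 39.3482 × 2.9118 = $57.29.

$57.29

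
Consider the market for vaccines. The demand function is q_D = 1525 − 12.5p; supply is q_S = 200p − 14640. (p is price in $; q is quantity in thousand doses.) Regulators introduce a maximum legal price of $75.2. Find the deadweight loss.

$1288.47 thousand

In inverse form: demand p = 122 − 0.08q, supply p = 73.2 + 0.005q.
Competitive equilibrium: 122 − 0.08q = 73.2 + 0.005q → q* = 574.1176, p* = 76.0706.
At the ceiling p = 75.2, quantity supplied = (75.2 − 73.2)/0.005 = 400.
Willingness to pay at q' = 400: 122 − 0.08·400 = 90.
Δq = 574.1176 − 400 = 174.1176; wedge = 90 − 75.2 = 14.8.
Deadweight loss = ½ × 174.1176 × 14.8 = $1288.47 thousand.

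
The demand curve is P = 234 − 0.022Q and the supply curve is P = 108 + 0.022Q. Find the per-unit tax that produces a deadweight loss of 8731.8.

27.72

Competitive equilibrium: 234 − 0.022Q = 108 + 0.022Q → Q* = 2863.6364, P* = 171.
A tax t gives ΔQ = t/0.044 and wedge t, so DWL = t²/0.088.
t²/0.088 = 8731.8 → t² = 768.3984 → t = 27.72.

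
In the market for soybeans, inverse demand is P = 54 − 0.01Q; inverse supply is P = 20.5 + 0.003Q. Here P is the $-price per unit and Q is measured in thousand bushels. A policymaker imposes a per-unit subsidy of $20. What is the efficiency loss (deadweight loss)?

Competitive equilibrium: 54 − 0.01Q = 20.5 + 0.003Q → Q* = 2576.9231, P* = 28.2308.
The subsidy lowers effective supply by 20: P = 0.5 + 0.003Q.
New quantity: 54 − 0.01Q = 0.5 + 0.003Q → Q' = 4115.3846.
Overproduction ΔQ = 4115.3846 − 2576.9231 = 1538.4615; wedge = subsidy = 20.
Deadweight loss = ½ × 1538.4615 × 20 = $15384.62 thousand.

$15384.62 thousand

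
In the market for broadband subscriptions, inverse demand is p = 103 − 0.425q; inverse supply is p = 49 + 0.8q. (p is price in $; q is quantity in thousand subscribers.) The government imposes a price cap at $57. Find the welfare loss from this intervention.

$711.45 thousand

Competitive equilibrium: 103 − 0.425q = 49 + 0.8q → q* = 44.0816, p* = 84.2653.
At the ceiling p = 57, quantity supplied = (57 − 49)/0.8 = 10.
Willingness to pay at q' = 10: 103 − 0.425·10 = 98.75.
Δq = 44.0816 − 10 = 34.0816; wedge = 98.75 − 57 = 41.75.
Deadweight loss = ½ × 34.0816 × 41.75 = $711.45 thousand.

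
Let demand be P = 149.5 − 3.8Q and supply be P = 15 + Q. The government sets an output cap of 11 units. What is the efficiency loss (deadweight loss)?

Competitive equilibrium: 149.5 − 3.8Q = 15 + Q → Q* = 28.0208, P* = 43.0208.
At Q = 11: demand price = 149.5 − 3.8·11 = 107.7; supply price = 15 + 1·11 = 26.
ΔQ = 28.0208 − 11 = 17.0208; wedge = 107.7 − 26 = 81.7.
Deadweight loss = ½ × 17.0208 × 81.7 = 695.30.

695.30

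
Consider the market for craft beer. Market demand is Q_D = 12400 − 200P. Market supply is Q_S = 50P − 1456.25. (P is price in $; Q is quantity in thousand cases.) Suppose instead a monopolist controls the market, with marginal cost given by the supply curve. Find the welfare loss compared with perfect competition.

$600.43 thousand

In inverse form: demand P = 62 − 0.005Q, supply P = 29.125 + 0.02Q.
Competitive equilibrium: 62 − 0.005Q = 29.125 + 0.02Q → Q* = 1315, P* = 55.425.
Marginal revenue: MR = 62 − 0.01Q. Set MR = MC: 62 − 0.01Q = 29.125 + 0.02Q → Q_m = 1095.833333.
Price P_m = 62 − 0.005·1095.833333 = 56.520833; MC(Q_m) = 29.125 + 0.02·1095.833333 = 51.041667.
Competitive Q* = 1315, so ΔQ = 219.166667; wedge = 56.520833 − 51.041667 = 5.479166.
The triangle = ½ × 219.166667 × 5.479166 = $600.43 thousand.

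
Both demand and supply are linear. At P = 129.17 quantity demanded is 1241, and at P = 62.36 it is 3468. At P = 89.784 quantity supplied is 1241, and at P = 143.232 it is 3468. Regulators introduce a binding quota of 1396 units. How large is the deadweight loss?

Demand slope = (62.36 − 129.17)/(3468 − 1241) = −0.03, so P = 166.4 − 0.03Q.
Supply slope = (143.232 − 89.784)/(3468 − 1241) = 0.024, so P = 60 + 0.024Q.
Competitive equilibrium: 166.4 − 0.03Q = 60 + 0.024Q → Q* = 1970.3704, P* = 107.2889.
At Q = 1396: demand price = 166.4 − 0.03·1396 = 124.52; supply price = 60 + 0.024·1396 = 93.504.
ΔQ = 1970.3704 − 1396 = 574.3704; wedge = 124.52 − 93.504 = 31.016.
Welfare loss = ½ × 574.3704 × 31.016 = 8907.34.

8907.34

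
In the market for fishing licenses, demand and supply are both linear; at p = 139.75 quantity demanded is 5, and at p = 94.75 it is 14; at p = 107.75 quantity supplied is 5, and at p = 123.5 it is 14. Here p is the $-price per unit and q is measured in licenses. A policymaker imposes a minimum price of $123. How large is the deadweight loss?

Demand slope = (94.75 − 139.75)/(14 − 5) = −5, so p = 164.75 − 5q.
Supply slope = (123.5 − 107.75)/(14 − 5) = 1.75, so p = 99 + 1.75q.
Competitive equilibrium: 164.75 − 5q = 99 + 1.75q → q* = 9.7407, p* = 116.0463.
At the floor p = 123, quantity demanded = (164.75 − 123)/5 = 8.35.
Sellers' marginal cost at q' = 8.35: 99 + 1.75·8.35 = 113.6125.
Δq = 9.7407 − 8.35 = 1.3907; wedge = 123 − 113.6125 = 9.3875.
DWL = ½ × 1.3907 × 9.3875 = $6.53.

$6.53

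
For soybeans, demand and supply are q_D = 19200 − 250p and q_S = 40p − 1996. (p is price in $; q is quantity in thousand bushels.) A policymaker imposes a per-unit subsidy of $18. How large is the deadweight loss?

$5586.21 thousand

In inverse form: demand p = 76.8 − 0.004q, supply p = 49.9 + 0.025q.
Competitive equilibrium: 76.8 − 0.004q = 49.9 + 0.025q → q* = 927.5862, p* = 73.0897.
The subsidy lowers effective supply by 18: p = 31.9 + 0.025q.
New quantity: 76.8 − 0.004q = 31.9 + 0.025q → q' = 1548.2759.
Overproduction Δq = 1548.2759 − 927.5862 = 620.6897; wedge = subsidy = 18.
The triangle = ½ × 620.6897 × 18 = $5586.21 thousand.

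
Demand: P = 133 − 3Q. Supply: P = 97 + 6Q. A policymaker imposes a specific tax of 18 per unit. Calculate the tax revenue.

Competitive equilibrium: 133 − 3Q = 97 + 6Q → Q* = 4, P* = 121.
With the tax, the buyer price exceeds the seller price by 18: (133 − 3Q) − (97 + 6Q) = 18 → Q' = 2.
Tax revenue = 18 × 2 = 36.

36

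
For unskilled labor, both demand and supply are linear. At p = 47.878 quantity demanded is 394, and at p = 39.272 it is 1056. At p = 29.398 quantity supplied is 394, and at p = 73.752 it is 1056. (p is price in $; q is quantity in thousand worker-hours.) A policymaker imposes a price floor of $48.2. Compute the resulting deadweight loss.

$2616.72 thousand

Demand slope = (39.272 − 47.878)/(1056 − 394) = −0.013, so p = 53 − 0.013q.
Supply slope = (73.752 − 29.398)/(1056 − 394) = 0.067, so p = 3 + 0.067q.
Competitive equilibrium: 53 − 0.013q = 3 + 0.067q → q* = 625, p* = 44.875.
At the floor p = 48.2, quantity demanded = (53 − 48.2)/0.013 = 369.23077.
Sellers' marginal cost at q' = 369.23077: 3 + 0.067·369.23077 = 27.73846.
Δq = 625 − 369.23077 = 255.76923; wedge = 48.2 − 27.73846 = 20.46154.
Deadweight loss = ½ × 255.76923 × 20.46154 = $2616.72 thousand.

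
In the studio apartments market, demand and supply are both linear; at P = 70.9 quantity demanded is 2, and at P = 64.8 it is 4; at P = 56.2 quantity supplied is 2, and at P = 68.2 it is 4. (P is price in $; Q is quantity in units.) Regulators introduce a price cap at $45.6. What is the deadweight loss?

Demand slope = (64.8 − 70.9)/(4 − 2) = −3.05, so P = 77 − 3.05Q.
Supply slope = (68.2 − 56.2)/(4 − 2) = 6, so P = 44.2 + 6Q.
Competitive equilibrium: 77 − 3.05Q = 44.2 + 6Q → Q* = 3.6243, P* = 65.9459.
At the ceiling P = 45.6, quantity supplied = (45.6 − 44.2)/6 = 0.2333.
Willingness to pay at Q' = 0.2333: 77 − 3.05·0.2333 = 76.2884.
ΔQ = 3.6243 − 0.2333 = 3.391; wedge = 76.2884 − 45.6 = 30.6884.
Welfare loss = ½ × 3.391 × 30.6884 = $52.03.

$52.03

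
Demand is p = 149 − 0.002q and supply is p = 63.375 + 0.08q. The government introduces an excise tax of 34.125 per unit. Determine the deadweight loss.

7100.71

Competitive equilibrium: 149 − 0.002q = 63.375 + 0.08q → q* = 1044.20732, p* = 146.91159.
With the tax, the buyer price exceeds the seller price by 34.125: (149 − 0.002q) − (63.375 + 0.08q) = 34.125 → q' = 628.04878.
Δq = 1044.20732 − 628.04878 = 416.15854; the wedge equals the tax, 34.125.
Deadweight loss = ½ × 416.15854 × 34.125 = 7100.71.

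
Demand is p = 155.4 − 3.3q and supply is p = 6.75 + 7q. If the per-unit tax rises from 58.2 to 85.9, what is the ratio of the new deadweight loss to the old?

2.178

Competitive equilibrium: 155.4 − 3.3q = 6.75 + 7q → q* = 14.432, p* = 107.7743.
For a per-unit tax t: Δq = t/10.3, so DWL = ½·t·(t/10.3) = t²/20.6.
At t = 58.2: DWL = 164.429. At t = 85.9: DWL = 358.195.
Ratio = (85.9/58.2)² = 2.178.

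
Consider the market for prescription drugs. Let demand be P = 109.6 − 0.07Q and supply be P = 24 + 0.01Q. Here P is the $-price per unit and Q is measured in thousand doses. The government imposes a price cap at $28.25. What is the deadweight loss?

$16641 thousand

Competitive equilibrium: 109.6 − 0.07Q = 24 + 0.01Q → Q* = 1070, P* = 34.7.
At the ceiling P = 28.25, quantity supplied = (28.25 − 24)/0.01 = 425.
Willingness to pay at Q' = 425: 109.6 − 0.07·425 = 79.85.
ΔQ = 1070 − 425 = 645; wedge = 79.85 − 28.25 = 51.6.
Welfare loss = ½ × 645 × 51.6 = $16641 thousand.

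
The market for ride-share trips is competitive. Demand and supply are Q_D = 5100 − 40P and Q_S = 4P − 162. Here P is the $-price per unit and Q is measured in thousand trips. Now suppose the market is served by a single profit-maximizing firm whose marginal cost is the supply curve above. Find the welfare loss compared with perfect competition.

In inverse form: demand P = 127.5 − 0.025Q, supply P = 40.5 + 0.25Q.
Competitive equilibrium: 127.5 − 0.025Q = 40.5 + 0.25Q → Q* = 316.3636, P* = 119.5909.
Marginal revenue: MR = 127.5 − 0.05Q. Set MR = MC: 127.5 − 0.05Q = 40.5 + 0.25Q → Q_m = 290.
Price P_m = 127.5 − 0.025·290 = 120.25; MC(Q_m) = 40.5 + 0.25·290 = 113.
Competitive Q* = 316.3636, so ΔQ = 26.3636; wedge = 120.25 − 113 = 7.25.
Deadweight loss = ½ × 26.3636 × 7.25 = $95.57 thousand.

$95.57 thousand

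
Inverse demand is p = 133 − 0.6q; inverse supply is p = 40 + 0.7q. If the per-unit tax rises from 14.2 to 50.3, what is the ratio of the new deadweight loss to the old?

Competitive equilibrium: 133 − 0.6q = 40 + 0.7q → q* = 71.5385, p* = 90.0769.
For a per-unit tax t: Δq = t/1.3, so DWL = ½·t·(t/1.3) = t²/2.6.
At t = 14.2: DWL = 77.554. At t = 50.3: DWL = 973.112.
Ratio = (50.3/14.2)² = 12.548.

12.548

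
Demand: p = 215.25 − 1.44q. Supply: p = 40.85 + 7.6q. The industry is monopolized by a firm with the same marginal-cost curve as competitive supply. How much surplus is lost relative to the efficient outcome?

Competitive equilibrium: 215.25 − 1.44q = 40.85 + 7.6q → q* = 19.292, p* = 187.4695.
Marginal revenue: MR = 215.25 − 2.88q. Set MR = MC: 215.25 − 2.88q = 40.85 + 7.6q → q_m = 16.6412.
Price p_m = 215.25 − 1.44·16.6412 = 191.2867; MC(q_m) = 40.85 + 7.6·16.6412 = 167.3231.
Competitive q* = 19.292, so Δq = 2.6508; wedge = 191.2867 − 167.3231 = 23.9636.
Welfare loss = ½ × 2.6508 × 23.9636 = 31.76.

31.76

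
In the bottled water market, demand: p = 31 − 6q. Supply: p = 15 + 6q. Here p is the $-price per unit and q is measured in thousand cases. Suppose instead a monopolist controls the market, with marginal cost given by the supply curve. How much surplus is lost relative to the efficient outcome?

Competitive equilibrium: 31 − 6q = 15 + 6q → q* = 1.3333, p* = 23.
Marginal revenue: MR = 31 − 12q. Set MR = MC: 31 − 12q = 15 + 6q → q_m = 0.8889.
Price p_m = 31 − 6·0.8889 = 25.6666; MC(q_m) = 15 + 6·0.8889 = 20.3334.
Competitive q* = 1.3333, so Δq = 0.4444; wedge = 25.6666 − 20.3334 = 5.3332.
The triangle = ½ × 0.4444 × 5.3332 = $1.19 thousand.

$1.19 thousand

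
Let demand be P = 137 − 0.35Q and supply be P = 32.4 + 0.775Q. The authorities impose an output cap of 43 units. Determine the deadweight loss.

Competitive equilibrium: 137 − 0.35Q = 32.4 + 0.775Q → Q* = 92.9778, P* = 104.4578.
At Q = 43: demand price = 137 − 0.35·43 = 121.95; supply price = 32.4 + 0.775·43 = 65.725.
ΔQ = 92.9778 − 43 = 49.9778; wedge = 121.95 − 65.725 = 56.225.
DWL = ½ × 49.9778 × 56.225 = 1405.

1405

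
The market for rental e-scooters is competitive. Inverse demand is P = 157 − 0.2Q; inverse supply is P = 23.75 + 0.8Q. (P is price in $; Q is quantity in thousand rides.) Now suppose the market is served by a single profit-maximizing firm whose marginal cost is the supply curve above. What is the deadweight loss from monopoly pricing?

$246.61 thousand

Competitive equilibrium: 157 − 0.2Q = 23.75 + 0.8Q → Q* = 133.25, P* = 130.35.
Marginal revenue: MR = 157 − 0.4Q. Set MR = MC: 157 − 0.4Q = 23.75 + 0.8Q → Q_m = 111.041667.
Price P_m = 157 − 0.2·111.041667 = 134.791667; MC(Q_m) = 23.75 + 0.8·111.041667 = 112.583334.
Competitive Q* = 133.25, so ΔQ = 22.208333; wedge = 134.791667 − 112.583334 = 22.208333.
DWL = ½ × 22.208333 × 22.208333 = $246.61 thousand.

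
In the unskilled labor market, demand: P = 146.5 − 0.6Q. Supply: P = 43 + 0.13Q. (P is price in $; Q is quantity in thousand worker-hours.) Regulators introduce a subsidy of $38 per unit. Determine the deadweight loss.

$989.04 thousand

Competitive equilibrium: 146.5 − 0.6Q = 43 + 0.13Q → Q* = 141.7808, P* = 61.4315.
The subsidy lowers effective supply by 38: P = 5 + 0.13Q.
New quantity: 146.5 − 0.6Q = 5 + 0.13Q → Q' = 193.8356.
Overproduction ΔQ = 193.8356 − 141.7808 = 52.0548; wedge = subsidy = 38.
DWL = ½ × 52.0548 × 38 = $989.04 thousand.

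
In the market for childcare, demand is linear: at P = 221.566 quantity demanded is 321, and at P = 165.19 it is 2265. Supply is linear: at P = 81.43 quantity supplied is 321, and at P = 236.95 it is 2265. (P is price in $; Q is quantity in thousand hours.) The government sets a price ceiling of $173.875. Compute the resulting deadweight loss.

Demand slope = (165.19 − 221.566)/(2265 − 321) = −0.029, so P = 230.875 − 0.029Q.
Supply slope = (236.95 − 81.43)/(2265 − 321) = 0.08, so P = 55.75 + 0.08Q.
Competitive equilibrium: 230.875 − 0.029Q = 55.75 + 0.08Q → Q* = 1606.6514, P* = 184.2821.
At the ceiling P = 173.875, quantity supplied = (173.875 − 55.75)/0.08 = 1476.5625.
Willingness to pay at Q' = 1476.5625: 230.875 − 0.029·1476.5625 = 188.0547.
ΔQ = 1606.6514 − 1476.5625 = 130.0889; wedge = 188.0547 − 173.875 = 14.1797.
Welfare loss = ½ × 130.0889 × 14.1797 = $922.31 thousand.

$922.31 thousand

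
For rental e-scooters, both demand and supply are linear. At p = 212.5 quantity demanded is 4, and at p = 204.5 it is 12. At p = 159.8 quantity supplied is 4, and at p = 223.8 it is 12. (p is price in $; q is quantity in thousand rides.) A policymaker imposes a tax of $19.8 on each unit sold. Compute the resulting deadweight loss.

$21.78 thousand

Demand slope = (204.5 − 212.5)/(12 − 4) = −1, so p = 216.5 − q.
Supply slope = (223.8 − 159.8)/(12 − 4) = 8, so p = 127.8 + 8q.
Competitive equilibrium: 216.5 − q = 127.8 + 8q → q* = 9.8556, p* = 206.6444.
With the tax, the buyer price exceeds the seller price by 19.8: (216.5 − q) − (127.8 + 8q) = 19.8 → q' = 7.6556.
Δq = 9.8556 − 7.6556 = 2.2; the wedge equals the tax, 19.8.
Deadweight loss = ½ × 2.2 × 19.8 = $21.78 thousand.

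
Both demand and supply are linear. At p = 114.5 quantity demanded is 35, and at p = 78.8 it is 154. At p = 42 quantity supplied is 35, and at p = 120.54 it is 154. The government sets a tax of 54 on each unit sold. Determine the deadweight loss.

Demand slope = (78.8 − 114.5)/(154 − 35) = −0.3, so p = 125 − 0.3q.
Supply slope = (120.54 − 42)/(154 − 35) = 0.66, so p = 18.9 + 0.66q.
Competitive equilibrium: 125 − 0.3q = 18.9 + 0.66q → q* = 110.5208, p* = 91.8438.
With the tax, the buyer price exceeds the seller price by 54: (125 − 0.3q) − (18.9 + 0.66q) = 54 → q' = 54.2708.
Δq = 110.5208 − 54.2708 = 56.25; the wedge equals the tax, 54.
Deadweight loss = ½ × 56.25 × 54 = 1518.75.

1518.75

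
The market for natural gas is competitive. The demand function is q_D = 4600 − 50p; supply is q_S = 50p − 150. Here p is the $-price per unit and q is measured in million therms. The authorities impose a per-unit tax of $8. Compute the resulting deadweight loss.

$800 million

In inverse form: demand p = 92 − 0.02q, supply p = 3 + 0.02q.
Competitive equilibrium: 92 − 0.02q = 3 + 0.02q → q* = 2225, p* = 47.5.
With the tax, the buyer price exceeds the seller price by 8: (92 − 0.02q) − (3 + 0.02q) = 8 → q' = 2025.
Δq = 2225 − 2025 = 200; the wedge equals the tax, 8.
The triangle = ½ × 200 × 8 = $800 million.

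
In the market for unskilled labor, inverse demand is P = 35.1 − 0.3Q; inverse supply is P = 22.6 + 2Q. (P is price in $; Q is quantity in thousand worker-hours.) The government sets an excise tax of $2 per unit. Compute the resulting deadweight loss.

$0.87 thousand

Competitive equilibrium: 35.1 − 0.3Q = 22.6 + 2Q → Q* = 5.4348, P* = 33.4696.
With the tax, the buyer price exceeds the seller price by 2: (35.1 − 0.3Q) − (22.6 + 2Q) = 2 → Q' = 4.5652.
ΔQ = 5.4348 − 4.5652 = 0.8696; the wedge equals the tax, 2.
DWL = ½ × 0.8696 × 2 = $0.87 thousand.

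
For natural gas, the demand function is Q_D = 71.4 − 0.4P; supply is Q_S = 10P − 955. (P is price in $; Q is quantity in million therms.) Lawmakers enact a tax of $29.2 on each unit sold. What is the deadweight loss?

In inverse form: demand P = 178.5 − 2.5Q, supply P = 95.5 + 0.1Q.
Competitive equilibrium: 178.5 − 2.5Q = 95.5 + 0.1Q → Q* = 31.9231, P* = 98.6923.
With the tax, the buyer price exceeds the seller price by 29.2: (178.5 − 2.5Q) − (95.5 + 0.1Q) = 29.2 → Q' = 20.6923.
ΔQ = 31.9231 − 20.6923 = 11.2308; the wedge equals the tax, 29.2.
DWL = ½ × 11.2308 × 29.2 = $163.97 million.

$163.97 million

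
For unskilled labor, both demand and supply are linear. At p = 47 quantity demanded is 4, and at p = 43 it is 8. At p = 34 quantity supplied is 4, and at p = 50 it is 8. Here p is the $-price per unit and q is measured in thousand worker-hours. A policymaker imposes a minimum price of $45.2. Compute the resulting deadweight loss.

$1.60 thousand

Demand slope = (43 − 47)/(8 − 4) = −1, so p = 51 − q.
Supply slope = (50 − 34)/(8 − 4) = 4, so p = 18 + 4q.
Competitive equilibrium: 51 − q = 18 + 4q → q* = 6.6, p* = 44.4.
At the floor p = 45.2, quantity demanded = (51 − 45.2)/1 = 5.8.
Sellers' marginal cost at q' = 5.8: 18 + 4·5.8 = 41.2.
Δq = 6.6 − 5.8 = 0.8; wedge = 45.2 − 41.2 = 4.
Welfare loss = ½ × 0.8 × 4 = $1.60 thousand.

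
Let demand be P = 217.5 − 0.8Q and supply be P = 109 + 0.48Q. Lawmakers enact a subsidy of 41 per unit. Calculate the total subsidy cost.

4788.67

Competitive equilibrium: 217.5 − 0.8Q = 109 + 0.48Q → Q* = 84.7656, P* = 149.6875.
The subsidy lowers effective supply by 41: P = 68 + 0.48Q.
New quantity: 217.5 − 0.8Q = 68 + 0.48Q → Q' = 116.7969.
Total subsidy cost = 41 × 116.7969 = 4788.67.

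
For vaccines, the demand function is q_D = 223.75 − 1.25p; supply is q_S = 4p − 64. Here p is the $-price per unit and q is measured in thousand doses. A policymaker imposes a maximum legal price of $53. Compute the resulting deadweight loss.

$27.50 thousand

In inverse form: demand p = 179 − 0.8q, supply p = 16 + 0.25q.
Competitive equilibrium: 179 − 0.8q = 16 + 0.25q → q* = 155.2381, p* = 54.8095.
At the ceiling p = 53, quantity supplied = (53 − 16)/0.25 = 148.
Willingness to pay at q' = 148: 179 − 0.8·148 = 60.6.
Δq = 155.2381 − 148 = 7.2381; wedge = 60.6 − 53 = 7.6.
The triangle = ½ × 7.2381 × 7.6 = $27.50 thousand.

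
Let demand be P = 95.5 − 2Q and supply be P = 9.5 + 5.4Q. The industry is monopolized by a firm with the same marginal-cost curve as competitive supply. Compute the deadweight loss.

22.62

Competitive equilibrium: 95.5 − 2Q = 9.5 + 5.4Q → Q* = 11.6216, P* = 72.2568.
Marginal revenue: MR = 95.5 − 4Q. Set MR = MC: 95.5 − 4Q = 9.5 + 5.4Q → Q_m = 9.1489.
Price P_m = 95.5 − 2·9.1489 = 77.2022; MC(Q_m) = 9.5 + 5.4·9.1489 = 58.9041.
Competitive Q* = 11.6216, so ΔQ = 2.4727; wedge = 77.2022 − 58.9041 = 18.2981.
DWL = ½ × 2.4727 × 18.2981 = 22.62.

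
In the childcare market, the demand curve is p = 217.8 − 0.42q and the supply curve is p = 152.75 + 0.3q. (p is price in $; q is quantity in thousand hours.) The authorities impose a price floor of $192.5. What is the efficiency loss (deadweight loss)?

$326.36 thousand

Competitive equilibrium: 217.8 − 0.42q = 152.75 + 0.3q → q* = 90.3472, p* = 179.8542.
At the floor p = 192.5, quantity demanded = (217.8 − 192.5)/0.42 = 60.2381.
Sellers' marginal cost at q' = 60.2381: 152.75 + 0.3·60.2381 = 170.8214.
Δq = 90.3472 − 60.2381 = 30.1091; wedge = 192.5 − 170.8214 = 21.6786.
The triangle = ½ × 30.1091 × 21.6786 = $326.36 thousand.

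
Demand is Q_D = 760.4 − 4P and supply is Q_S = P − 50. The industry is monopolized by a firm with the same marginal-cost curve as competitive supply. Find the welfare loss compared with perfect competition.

218.089

In inverse form: demand P = 190.1 − 0.25Q, supply P = 50 + Q.
Competitive equilibrium: 190.1 − 0.25Q = 50 + Q → Q* = 112.08, P* = 162.08.
Marginal revenue: MR = 190.1 − 0.5Q. Set MR = MC: 190.1 − 0.5Q = 50 + Q → Q_m = 93.4.
Price P_m = 190.1 − 0.25·93.4 = 166.75; MC(Q_m) = 50 + 1·93.4 = 143.4.
Competitive Q* = 112.08, so ΔQ = 18.68; wedge = 166.75 − 143.4 = 23.35.
DWL = ½ × 18.68 × 23.35 = 218.089.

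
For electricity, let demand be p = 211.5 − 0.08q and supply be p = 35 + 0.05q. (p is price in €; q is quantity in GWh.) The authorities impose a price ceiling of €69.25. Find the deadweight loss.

Competitive equilibrium: 211.5 − 0.08q = 35 + 0.05q → q* = 1357.6923, p* = 102.8846.
At the ceiling p = 69.25, quantity supplied = (69.25 − 35)/0.05 = 685.
Willingness to pay at q' = 685: 211.5 − 0.08·685 = 156.7.
Δq = 1357.6923 − 685 = 672.6923; wedge = 156.7 − 69.25 = 87.45.
The triangle = ½ × 672.6923 × 87.45 = €29413.47.

€29413.47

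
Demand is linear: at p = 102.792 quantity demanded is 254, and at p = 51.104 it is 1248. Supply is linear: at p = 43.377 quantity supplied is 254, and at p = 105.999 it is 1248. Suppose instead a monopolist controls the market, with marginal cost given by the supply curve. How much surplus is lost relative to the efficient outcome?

Demand slope = (51.104 − 102.792)/(1248 − 254) = −0.052, so p = 116 − 0.052q.
Supply slope = (105.999 − 43.377)/(1248 − 254) = 0.063, so p = 27.375 + 0.063q.
Competitive equilibrium: 116 − 0.052q = 27.375 + 0.063q → q* = 770.6522, p* = 75.9261.
Marginal revenue: MR = 116 − 0.104q. Set MR = MC: 116 − 0.104q = 27.375 + 0.063q → q_m = 530.6886.
Price p_m = 116 − 0.052·530.6886 = 88.4042; MC(q_m) = 27.375 + 0.063·530.6886 = 60.8084.
Competitive q* = 770.6522, so Δq = 239.9636; wedge = 88.4042 − 60.8084 = 27.5958.
Welfare loss = ½ × 239.9636 × 27.5958 = 3310.99.

3310.99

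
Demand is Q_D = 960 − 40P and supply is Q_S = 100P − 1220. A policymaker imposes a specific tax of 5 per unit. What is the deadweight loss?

357.14

In inverse form: demand P = 24 − 0.025Q, supply P = 12.2 + 0.01Q.
Competitive equilibrium: 24 − 0.025Q = 12.2 + 0.01Q → Q* = 337.1429, P* = 15.5714.
With the tax, the buyer price exceeds the seller price by 5: (24 − 0.025Q) − (12.2 + 0.01Q) = 5 → Q' = 194.2857.
ΔQ = 337.1429 − 194.2857 = 142.8572; the wedge equals the tax, 5.
DWL = ½ × 142.8572 × 5 = 357.14.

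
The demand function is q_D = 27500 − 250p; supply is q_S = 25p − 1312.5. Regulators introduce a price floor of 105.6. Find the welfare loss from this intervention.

In inverse form: demand p = 110 − 0.004q, supply p = 52.5 + 0.04q.
Competitive equilibrium: 110 − 0.004q = 52.5 + 0.04q → q* = 1306.8182, p* = 104.7727.
At the floor p = 105.6, quantity demanded = (110 − 105.6)/0.004 = 1100.
Sellers' marginal cost at q' = 1100: 52.5 + 0.04·1100 = 96.5.
Δq = 1306.8182 − 1100 = 206.8182; wedge = 105.6 − 96.5 = 9.1.
Welfare loss = ½ × 206.8182 × 9.1 = 941.02.

941.02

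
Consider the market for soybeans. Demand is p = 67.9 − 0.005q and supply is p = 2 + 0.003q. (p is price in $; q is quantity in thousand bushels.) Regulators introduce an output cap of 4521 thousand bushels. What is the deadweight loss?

Competitive equilibrium: 67.9 − 0.005q = 2 + 0.003q → q* = 8237.5, p* = 26.7125.
At q = 4521: demand price = 67.9 − 0.005·4521 = 45.295; supply price = 2 + 0.003·4521 = 15.563.
Δq = 8237.5 − 4521 = 3716.5; wedge = 45.295 − 15.563 = 29.732.
Welfare loss = ½ × 3716.5 × 29.732 = $55249.489 thousand.

$55249.489 thousand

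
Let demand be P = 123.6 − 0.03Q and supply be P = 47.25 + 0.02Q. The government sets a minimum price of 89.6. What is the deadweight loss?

Competitive equilibrium: 123.6 − 0.03Q = 47.25 + 0.02Q → Q* = 1527, P* = 77.79.
At the floor P = 89.6, quantity demanded = (123.6 − 89.6)/0.03 = 1133.33333.
Sellers' marginal cost at Q' = 1133.33333: 47.25 + 0.02·1133.33333 = 69.91667.
ΔQ = 1527 − 1133.33333 = 393.66667; wedge = 89.6 − 69.91667 = 19.68333.
The triangle = ½ × 393.66667 × 19.68333 = 3874.34.

3874.34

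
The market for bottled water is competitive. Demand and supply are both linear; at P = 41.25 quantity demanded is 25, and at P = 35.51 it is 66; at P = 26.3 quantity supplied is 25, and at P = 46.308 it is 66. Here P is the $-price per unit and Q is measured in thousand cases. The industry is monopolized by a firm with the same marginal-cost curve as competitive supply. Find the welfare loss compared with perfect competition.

$24.85 thousand

Demand slope = (35.51 − 41.25)/(66 − 25) = −0.14, so P = 44.75 − 0.14Q.
Supply slope = (46.308 − 26.3)/(66 − 25) = 0.488, so P = 14.1 + 0.488Q.
Competitive equilibrium: 44.75 − 0.14Q = 14.1 + 0.488Q → Q* = 48.8057, P* = 37.9172.
Marginal revenue: MR = 44.75 − 0.28Q. Set MR = MC: 44.75 − 0.28Q = 14.1 + 0.488Q → Q_m = 39.9089.
Price P_m = 44.75 − 0.14·39.9089 = 39.1628; MC(Q_m) = 14.1 + 0.488·39.9089 = 33.5755.
Competitive Q* = 48.8057, so ΔQ = 8.8968; wedge = 39.1628 − 33.5755 = 5.5873.
DWL = ½ × 8.8968 × 5.5873 = $24.85 thousand.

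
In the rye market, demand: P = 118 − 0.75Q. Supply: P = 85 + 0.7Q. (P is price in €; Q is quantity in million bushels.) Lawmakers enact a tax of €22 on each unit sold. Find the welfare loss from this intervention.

€166.90 million

Competitive equilibrium: 118 − 0.75Q = 85 + 0.7Q → Q* = 22.7586, P* = 100.931.
With the tax, the buyer price exceeds the seller price by 22: (118 − 0.75Q) − (85 + 0.7Q) = 22 → Q' = 7.5862.
ΔQ = 22.7586 − 7.5862 = 15.1724; the wedge equals the tax, 22.
Deadweight loss = ½ × 15.1724 × 22 = €166.90 million.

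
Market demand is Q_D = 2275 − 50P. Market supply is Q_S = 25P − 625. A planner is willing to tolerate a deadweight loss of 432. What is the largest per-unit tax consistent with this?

In inverse form: demand P = 45.5 − 0.02Q, supply P = 25 + 0.04Q.
Competitive equilibrium: 45.5 − 0.02Q = 25 + 0.04Q → Q* = 341.6667, P* = 38.6667.
A tax t gives ΔQ = t/0.06 and wedge t, so DWL = t²/0.12.
t²/0.12 = 432 → t² = 51.84 → t = 7.2.

7.2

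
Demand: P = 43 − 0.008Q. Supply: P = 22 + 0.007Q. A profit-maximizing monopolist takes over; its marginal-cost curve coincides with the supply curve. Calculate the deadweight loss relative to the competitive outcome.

1778.45

Competitive equilibrium: 43 − 0.008Q = 22 + 0.007Q → Q* = 1400, P* = 31.8.
Marginal revenue: MR = 43 − 0.016Q. Set MR = MC: 43 − 0.016Q = 22 + 0.007Q → Q_m = 913.04348.
Price P_m = 43 − 0.008·913.04348 = 35.69565; MC(Q_m) = 22 + 0.007·913.04348 = 28.3913.
Competitive Q* = 1400, so ΔQ = 486.95652; wedge = 35.69565 − 28.3913 = 7.30435.
DWL = ½ × 486.95652 × 7.30435 = 1778.45.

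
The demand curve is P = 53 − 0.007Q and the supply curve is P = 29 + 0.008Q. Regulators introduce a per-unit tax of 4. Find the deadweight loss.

533.33

Competitive equilibrium: 53 − 0.007Q = 29 + 0.008Q → Q* = 1600, P* = 41.8.
With the tax, the buyer price exceeds the seller price by 4: (53 − 0.007Q) − (29 + 0.008Q) = 4 → Q' = 1333.3333.
ΔQ = 1600 − 1333.3333 = 266.6667; the wedge equals the tax, 4.
DWL = ½ × 266.6667 × 4 = 533.33.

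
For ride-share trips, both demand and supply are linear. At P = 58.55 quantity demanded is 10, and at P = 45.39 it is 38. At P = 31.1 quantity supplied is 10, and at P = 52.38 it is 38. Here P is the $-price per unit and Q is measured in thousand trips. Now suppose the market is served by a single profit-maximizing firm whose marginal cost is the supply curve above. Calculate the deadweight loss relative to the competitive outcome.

Demand slope = (45.39 − 58.55)/(38 − 10) = −0.47, so P = 63.25 − 0.47Q.
Supply slope = (52.38 − 31.1)/(38 − 10) = 0.76, so P = 23.5 + 0.76Q.
Competitive equilibrium: 63.25 − 0.47Q = 23.5 + 0.76Q → Q* = 32.3171, P* = 48.061.
Marginal revenue: MR = 63.25 − 0.94Q. Set MR = MC: 63.25 − 0.94Q = 23.5 + 0.76Q → Q_m = 23.3824.
Price P_m = 63.25 − 0.47·23.3824 = 52.2603; MC(Q_m) = 23.5 + 0.76·23.3824 = 41.2706.
Competitive Q* = 32.3171, so ΔQ = 8.9347; wedge = 52.2603 − 41.2706 = 10.9897.
Deadweight loss = ½ × 8.9347 × 10.9897 = $49.09 thousand.

$49.09 thousand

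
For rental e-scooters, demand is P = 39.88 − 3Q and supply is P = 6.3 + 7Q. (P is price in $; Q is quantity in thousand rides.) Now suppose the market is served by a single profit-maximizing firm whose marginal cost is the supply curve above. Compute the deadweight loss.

Competitive equilibrium: 39.88 − 3Q = 6.3 + 7Q → Q* = 3.358, P* = 29.806.
Marginal revenue: MR = 39.88 − 6Q. Set MR = MC: 39.88 − 6Q = 6.3 + 7Q → Q_m = 2.5831.
Price P_m = 39.88 − 3·2.5831 = 32.1307; MC(Q_m) = 6.3 + 7·2.5831 = 24.3817.
Competitive Q* = 3.358, so ΔQ = 0.7749; wedge = 32.1307 − 24.3817 = 7.749.
Deadweight loss = ½ × 0.7749 × 7.749 = $3 thousand.

$3 thousand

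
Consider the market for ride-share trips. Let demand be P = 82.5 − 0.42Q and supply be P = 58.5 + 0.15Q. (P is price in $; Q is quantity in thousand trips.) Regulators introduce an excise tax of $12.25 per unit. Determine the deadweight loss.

Competitive equilibrium: 82.5 − 0.42Q = 58.5 + 0.15Q → Q* = 42.1053, P* = 64.8158.
With the tax, the buyer price exceeds the seller price by 12.25: (82.5 − 0.42Q) − (58.5 + 0.15Q) = 12.25 → Q' = 20.614.
ΔQ = 42.1053 − 20.614 = 21.4913; the wedge equals the tax, 12.25.
Deadweight loss = ½ × 21.4913 × 12.25 = $131.63 thousand.

$131.63 thousand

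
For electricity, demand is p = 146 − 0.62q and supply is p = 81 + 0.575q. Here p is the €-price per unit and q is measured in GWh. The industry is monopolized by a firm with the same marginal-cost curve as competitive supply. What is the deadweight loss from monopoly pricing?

€206.28

Competitive equilibrium: 146 − 0.62q = 81 + 0.575q → q* = 54.3933, p* = 112.2762.
Marginal revenue: MR = 146 − 1.24q. Set MR = MC: 146 − 1.24q = 81 + 0.575q → q_m = 35.8127.
Price p_m = 146 − 0.62·35.8127 = 123.7961; MC(q_m) = 81 + 0.575·35.8127 = 101.5923.
Competitive q* = 54.3933, so Δq = 18.5806; wedge = 123.7961 − 101.5923 = 22.2038.
The triangle = ½ × 18.5806 × 22.2038 = €206.28.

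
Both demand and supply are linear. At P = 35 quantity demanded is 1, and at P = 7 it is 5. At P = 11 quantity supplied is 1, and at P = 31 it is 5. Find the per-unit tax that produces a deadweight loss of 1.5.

6

Demand slope = (7 − 35)/(5 − 1) = −7, so P = 42 − 7Q.
Supply slope = (31 − 11)/(5 − 1) = 5, so P = 6 + 5Q.
Competitive equilibrium: 42 − 7Q = 6 + 5Q → Q* = 3, P* = 21.
A tax t gives ΔQ = t/12 and wedge t, so DWL = t²/24.
t²/24 = 1.5 → t² = 36 → t = 6.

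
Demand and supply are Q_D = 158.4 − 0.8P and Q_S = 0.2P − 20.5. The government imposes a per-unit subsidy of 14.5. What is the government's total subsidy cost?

In inverse form: demand P = 198 − 1.25Q, supply P = 102.5 + 5Q.
Competitive equilibrium: 198 − 1.25Q = 102.5 + 5Q → Q* = 15.28, P* = 178.9.
The subsidy lowers effective supply by 14.5: P = 88 + 5Q.
New quantity: 198 − 1.25Q = 88 + 5Q → Q' = 17.6.
Total subsidy cost = 14.5 × 17.6 = 255.20.

255.20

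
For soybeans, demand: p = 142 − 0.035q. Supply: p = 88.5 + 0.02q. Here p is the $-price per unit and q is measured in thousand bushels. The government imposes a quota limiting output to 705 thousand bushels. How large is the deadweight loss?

Competitive equilibrium: 142 − 0.035q = 88.5 + 0.02q → q* = 972.7273, p* = 107.9545.
At q = 705: demand price = 142 − 0.035·705 = 117.325; supply price = 88.5 + 0.02·705 = 102.6.
Δq = 972.7273 − 705 = 267.7273; wedge = 117.325 − 102.6 = 14.725.
Deadweight loss = ½ × 267.7273 × 14.725 = $1971.14 thousand.

$1971.14 thousand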